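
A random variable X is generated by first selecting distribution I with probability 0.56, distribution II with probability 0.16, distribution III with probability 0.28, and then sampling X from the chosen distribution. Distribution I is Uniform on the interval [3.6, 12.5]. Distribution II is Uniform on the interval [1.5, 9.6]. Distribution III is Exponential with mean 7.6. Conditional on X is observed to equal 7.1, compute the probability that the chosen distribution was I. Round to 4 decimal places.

0.6477

Likelihoods f(7.1 | ·): I: 0.11236; II: 0.123457; III: 0.0516968.
Posterior ∝ prior × likelihood. Numerator for I: 0.56·0.11236 = 0.0629213.
Normalizing constant: 0.56·0.11236 + 0.16·0.123457 + 0.28·0.0516968 = 0.0971495.
P(I | observation) = 0.0629213 / 0.0971495 = 0.647675.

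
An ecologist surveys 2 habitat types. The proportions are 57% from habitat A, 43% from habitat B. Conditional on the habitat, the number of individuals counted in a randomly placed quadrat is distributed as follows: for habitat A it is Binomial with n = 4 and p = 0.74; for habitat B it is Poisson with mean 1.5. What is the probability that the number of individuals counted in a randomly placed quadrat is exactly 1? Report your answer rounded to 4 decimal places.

0.1736

Conditional on each habitat, P(X = 1): A: 0.052025; B: 0.334695.
By total probability, P(X = 1) = 0.57·0.052025 + 0.43·0.334695 = 0.173573.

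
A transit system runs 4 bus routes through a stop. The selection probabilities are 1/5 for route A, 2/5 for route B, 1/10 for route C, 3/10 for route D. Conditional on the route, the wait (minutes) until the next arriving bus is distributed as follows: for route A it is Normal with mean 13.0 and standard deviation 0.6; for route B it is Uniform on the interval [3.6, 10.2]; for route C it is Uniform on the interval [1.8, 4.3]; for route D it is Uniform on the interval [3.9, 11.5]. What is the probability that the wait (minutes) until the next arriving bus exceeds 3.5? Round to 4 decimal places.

0.9320

Conditional on each route, P(X > 3.5): A: 1; B: 1; C: 0.32; D: 1.
By total probability, P(X > 3.5) = 0.2·1 + 0.4·1 + 0.1·0.32 + 0.3·1 = 0.932.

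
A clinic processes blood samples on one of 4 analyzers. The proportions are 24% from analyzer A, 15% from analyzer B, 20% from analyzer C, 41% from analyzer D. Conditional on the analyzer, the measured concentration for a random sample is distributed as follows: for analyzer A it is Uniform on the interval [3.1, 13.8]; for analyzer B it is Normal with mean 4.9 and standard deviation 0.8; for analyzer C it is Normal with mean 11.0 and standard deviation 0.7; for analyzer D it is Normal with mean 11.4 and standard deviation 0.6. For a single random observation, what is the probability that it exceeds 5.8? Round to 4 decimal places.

0.8090

Conditional on each analyzer, P(X > 5.8): A: 0.747664; B: 0.130295; C: 1; D: 1.
By total probability, P(X > 5.8) = 0.24·0.747664 + 0.15·0.130295 + 0.2·1 + 0.41·1 = 0.808983.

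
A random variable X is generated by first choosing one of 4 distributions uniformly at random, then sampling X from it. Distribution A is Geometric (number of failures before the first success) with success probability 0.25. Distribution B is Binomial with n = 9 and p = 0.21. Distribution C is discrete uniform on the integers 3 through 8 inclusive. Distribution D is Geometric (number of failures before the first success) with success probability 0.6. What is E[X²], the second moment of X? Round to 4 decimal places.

For each component E[X²] = Var + (mean)², giving A: 21; B: 5.0652; C: 33.1667; D: 1.55556.
Overall E[X²] = 0.25·21 + 0.25·5.0652 + 0.25·33.1667 + 0.25·1.55556 = 15.1969.

15.1969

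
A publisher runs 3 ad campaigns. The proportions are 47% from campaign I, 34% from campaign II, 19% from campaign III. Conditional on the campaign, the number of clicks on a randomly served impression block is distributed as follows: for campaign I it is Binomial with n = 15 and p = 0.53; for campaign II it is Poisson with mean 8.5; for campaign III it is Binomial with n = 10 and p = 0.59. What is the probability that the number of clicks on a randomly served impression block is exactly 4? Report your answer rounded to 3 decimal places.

0.051

Conditional on each campaign, P(X = 4): I: 0.0266264; II: 0.0442549; III: 0.120873.
By total probability, P(X = 4) = 0.47·0.0266264 + 0.34·0.0442549 + 0.19·0.120873 = 0.050527.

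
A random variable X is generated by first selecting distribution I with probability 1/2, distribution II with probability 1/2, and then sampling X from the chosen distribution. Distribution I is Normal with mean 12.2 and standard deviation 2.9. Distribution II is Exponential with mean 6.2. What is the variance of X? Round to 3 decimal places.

32.425

Per component, I: μ=12.2, E[X²]=157.25; II: μ=6.2, E[X²]=76.88.
E[X] = 0.5·12.2 + 0.5·6.2 = 9.2.
E[X²] = 0.5·157.25 + 0.5·76.88 = 117.065.
Var(X) = E[X²] − (E[X])² = 117.065 − 84.64 = 32.425.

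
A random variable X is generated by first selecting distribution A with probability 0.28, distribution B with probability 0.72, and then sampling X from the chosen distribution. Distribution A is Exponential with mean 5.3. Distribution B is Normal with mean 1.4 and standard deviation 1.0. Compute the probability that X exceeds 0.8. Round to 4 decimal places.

Conditional on each component, P(X > 0.8): A: 0.859896; B: 0.725747.
By total probability, P(X > 0.8) = 0.28·0.859896 + 0.72·0.725747 = 0.763309.

0.7633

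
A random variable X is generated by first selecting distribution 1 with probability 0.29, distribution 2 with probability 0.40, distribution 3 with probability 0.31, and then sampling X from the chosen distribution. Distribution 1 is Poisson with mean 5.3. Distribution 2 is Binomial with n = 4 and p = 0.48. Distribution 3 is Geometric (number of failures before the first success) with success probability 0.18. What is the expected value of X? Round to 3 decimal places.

3.717

Component means — 1: 5.3; 2: 1.92; 3: 4.55556.
E[X] = 0.29·5.3 + 0.4·1.92 + 0.31·4.55556 = 3.71722.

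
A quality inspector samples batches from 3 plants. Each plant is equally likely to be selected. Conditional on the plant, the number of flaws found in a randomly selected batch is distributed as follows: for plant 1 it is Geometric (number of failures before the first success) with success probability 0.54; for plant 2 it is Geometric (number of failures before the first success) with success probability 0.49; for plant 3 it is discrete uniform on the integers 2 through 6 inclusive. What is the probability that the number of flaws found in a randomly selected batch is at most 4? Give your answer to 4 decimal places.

0.8483

Conditional on each plant, P(X ≤ 4): 1: 0.979404; 2: 0.965497; 3: 0.6.
By total probability, P(X ≤ 4) = 0.333333·0.979404 + 0.333333·0.965497 + 0.333333·0.6 = 0.8483.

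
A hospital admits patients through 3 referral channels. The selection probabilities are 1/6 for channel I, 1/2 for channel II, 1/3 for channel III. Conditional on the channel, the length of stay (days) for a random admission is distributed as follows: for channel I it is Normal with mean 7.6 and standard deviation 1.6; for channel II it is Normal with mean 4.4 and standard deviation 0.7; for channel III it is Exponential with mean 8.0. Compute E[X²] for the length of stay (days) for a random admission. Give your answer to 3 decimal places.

62.645

For each component E[X²] = Var + (mean)², giving I: 60.32; II: 19.85; III: 128.
Overall E[X²] = 0.166667·60.32 + 0.5·19.85 + 0.333333·128 = 62.645.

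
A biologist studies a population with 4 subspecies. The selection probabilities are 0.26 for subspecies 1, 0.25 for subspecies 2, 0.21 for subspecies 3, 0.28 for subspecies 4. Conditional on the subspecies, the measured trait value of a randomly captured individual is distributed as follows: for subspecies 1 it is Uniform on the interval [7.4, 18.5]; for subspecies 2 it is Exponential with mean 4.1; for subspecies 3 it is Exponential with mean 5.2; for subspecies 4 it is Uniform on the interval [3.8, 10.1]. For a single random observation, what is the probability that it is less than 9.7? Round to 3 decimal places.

Conditional on each subspecies, P(X < 9.7): 1: 0.207207; 2: 0.906131; 3: 0.845163; 4: 0.936508.
By total probability, P(X < 9.7) = 0.26·0.207207 + 0.25·0.906131 + 0.21·0.845163 + 0.28·0.936508 = 0.720113.

0.720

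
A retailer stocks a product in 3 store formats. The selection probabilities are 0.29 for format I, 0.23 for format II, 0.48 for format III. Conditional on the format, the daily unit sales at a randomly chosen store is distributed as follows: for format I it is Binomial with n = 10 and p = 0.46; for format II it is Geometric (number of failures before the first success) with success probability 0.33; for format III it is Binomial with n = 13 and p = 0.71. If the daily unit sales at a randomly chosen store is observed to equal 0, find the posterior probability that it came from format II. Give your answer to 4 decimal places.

Likelihoods P(X=0 | ·): I: 0.00210833; II: 0.33; III: 1.02606e-07.
Posterior ∝ prior × likelihood. Numerator for II: 0.23·0.33 = 0.0759.
Normalizing constant: 0.29·0.00210833 + 0.23·0.33 + 0.48·1.02606e-07 = 0.0765115.
P(II | observation) = 0.0759 / 0.0765115 = 0.992008.

0.9920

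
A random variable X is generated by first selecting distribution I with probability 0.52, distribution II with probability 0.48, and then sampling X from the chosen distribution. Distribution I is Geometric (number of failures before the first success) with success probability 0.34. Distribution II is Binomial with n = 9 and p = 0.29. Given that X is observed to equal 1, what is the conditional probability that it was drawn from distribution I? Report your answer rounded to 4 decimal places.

Likelihoods P(X=1 | ·): I: 0.2244; II: 0.168542.
Posterior ∝ prior × likelihood. Numerator for I: 0.52·0.2244 = 0.116688.
Normalizing constant: 0.52·0.2244 + 0.48·0.168542 = 0.197588.
P(I | observation) = 0.116688 / 0.197588 = 0.590562.

0.5906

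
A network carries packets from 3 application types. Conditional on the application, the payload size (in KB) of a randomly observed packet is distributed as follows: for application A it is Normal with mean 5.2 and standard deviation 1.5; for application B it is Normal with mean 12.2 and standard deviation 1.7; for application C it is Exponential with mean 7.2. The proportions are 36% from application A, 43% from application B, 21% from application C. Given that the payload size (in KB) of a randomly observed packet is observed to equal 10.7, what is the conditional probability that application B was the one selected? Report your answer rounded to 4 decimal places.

Likelihoods f(10.7 | ·): A: 0.00032018; B: 0.159002; C: 0.0314237.
Posterior ∝ prior × likelihood. Numerator for B: 0.43·0.159002 = 0.0683707.
Normalizing constant: 0.36·0.00032018 + 0.43·0.159002 + 0.21·0.0314237 = 0.075085.
P(B | observation) = 0.0683707 / 0.075085 = 0.910578.

0.9106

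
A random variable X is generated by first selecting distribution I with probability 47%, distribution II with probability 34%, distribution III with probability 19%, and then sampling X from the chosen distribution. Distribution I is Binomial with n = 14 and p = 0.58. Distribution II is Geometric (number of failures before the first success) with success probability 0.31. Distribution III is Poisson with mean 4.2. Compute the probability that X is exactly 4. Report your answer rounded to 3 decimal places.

0.070

Conditional on each component, P(X = 4): I: 0.0193481; II: 0.0702681; III: 0.194424.
By total probability, P(X = 4) = 0.47·0.0193481 + 0.34·0.0702681 + 0.19·0.194424 = 0.0699253.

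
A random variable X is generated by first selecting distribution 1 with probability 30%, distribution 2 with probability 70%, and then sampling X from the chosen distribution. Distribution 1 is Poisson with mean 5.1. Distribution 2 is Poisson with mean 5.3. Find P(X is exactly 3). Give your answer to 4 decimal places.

Conditional on each component, P(X = 3): 1: 0.13479; 2: 0.123856.
By total probability, P(X = 3) = 0.3·0.13479 + 0.7·0.123856 = 0.127136.

0.1271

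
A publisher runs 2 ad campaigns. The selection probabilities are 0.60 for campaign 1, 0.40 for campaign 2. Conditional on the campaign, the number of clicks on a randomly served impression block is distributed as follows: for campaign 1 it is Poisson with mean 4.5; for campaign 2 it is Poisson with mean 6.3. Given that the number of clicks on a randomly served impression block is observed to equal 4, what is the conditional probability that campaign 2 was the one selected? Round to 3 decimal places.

0.297

Likelihoods P(X=4 | ·): 1: 0.189808; 2: 0.12053.
Posterior ∝ prior × likelihood. Numerator for 2: 0.4·0.12053 = 0.0482121.
Normalizing constant: 0.6·0.189808 + 0.4·0.12053 = 0.162097.
P(2 | observation) = 0.0482121 / 0.162097 = 0.297428.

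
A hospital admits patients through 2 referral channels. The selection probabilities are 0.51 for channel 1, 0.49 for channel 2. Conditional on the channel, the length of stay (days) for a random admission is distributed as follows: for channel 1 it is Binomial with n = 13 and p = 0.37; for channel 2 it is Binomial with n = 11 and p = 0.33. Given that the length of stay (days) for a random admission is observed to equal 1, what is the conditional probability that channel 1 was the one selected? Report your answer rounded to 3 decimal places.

0.228

Likelihoods P(X=1 | ·): 1: 0.0188032; 2: 0.066169.
Posterior ∝ prior × likelihood. Numerator for 1: 0.51·0.0188032 = 0.00958963.
Normalizing constant: 0.51·0.0188032 + 0.49·0.066169 = 0.0420124.
P(1 | observation) = 0.00958963 / 0.0420124 = 0.228257.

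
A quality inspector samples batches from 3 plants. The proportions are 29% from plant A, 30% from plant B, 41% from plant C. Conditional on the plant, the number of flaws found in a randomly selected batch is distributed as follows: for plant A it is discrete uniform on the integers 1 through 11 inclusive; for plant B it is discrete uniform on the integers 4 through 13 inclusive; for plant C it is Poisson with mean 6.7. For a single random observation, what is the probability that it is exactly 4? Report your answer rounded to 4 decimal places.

Conditional on each plant, P(X = 4): A: 0.0909091; B: 0.1; C: 0.103351.
By total probability, P(X = 4) = 0.29·0.0909091 + 0.3·0.1 + 0.41·0.103351 = 0.0987376.

0.0987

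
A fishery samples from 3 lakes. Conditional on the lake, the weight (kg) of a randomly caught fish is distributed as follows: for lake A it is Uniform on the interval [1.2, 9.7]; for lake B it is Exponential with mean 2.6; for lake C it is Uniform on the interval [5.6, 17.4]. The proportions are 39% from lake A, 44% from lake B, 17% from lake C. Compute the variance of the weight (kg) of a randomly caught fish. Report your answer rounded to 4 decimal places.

Per component, A: μ=5.45, E[X²]=35.7233; B: μ=2.6, E[X²]=13.52; C: μ=11.5, E[X²]=143.853.
E[X] = 0.39·5.45 + 0.44·2.6 + 0.17·11.5 = 5.2245.
E[X²] = 0.39·35.7233 + 0.44·13.52 + 0.17·143.853 = 44.336.
Var(X) = E[X²] − (E[X])² = 44.336 − 27.2954 = 17.0406.

17.0406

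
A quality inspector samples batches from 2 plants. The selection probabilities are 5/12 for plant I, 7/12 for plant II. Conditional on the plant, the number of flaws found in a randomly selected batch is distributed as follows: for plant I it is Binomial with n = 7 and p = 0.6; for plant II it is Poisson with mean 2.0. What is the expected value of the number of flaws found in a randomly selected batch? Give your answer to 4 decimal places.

2.9167

Component means — I: 4.2; II: 2.
E[X] = 0.416667·4.2 + 0.583333·2 = 2.91667.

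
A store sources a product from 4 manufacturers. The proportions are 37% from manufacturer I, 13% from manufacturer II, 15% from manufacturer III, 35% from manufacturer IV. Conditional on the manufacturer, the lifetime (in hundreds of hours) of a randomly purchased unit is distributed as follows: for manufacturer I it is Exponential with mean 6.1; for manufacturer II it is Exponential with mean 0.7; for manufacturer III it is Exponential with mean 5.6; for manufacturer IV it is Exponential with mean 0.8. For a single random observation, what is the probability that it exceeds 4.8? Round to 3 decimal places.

0.233

Conditional on each manufacturer, P(X > 4.8): I: 0.455261; II: 0.00105192; III: 0.424373; IV: 0.00247875.
By total probability, P(X > 4.8) = 0.37·0.455261 + 0.13·0.00105192 + 0.15·0.424373 + 0.35·0.00247875 = 0.233107.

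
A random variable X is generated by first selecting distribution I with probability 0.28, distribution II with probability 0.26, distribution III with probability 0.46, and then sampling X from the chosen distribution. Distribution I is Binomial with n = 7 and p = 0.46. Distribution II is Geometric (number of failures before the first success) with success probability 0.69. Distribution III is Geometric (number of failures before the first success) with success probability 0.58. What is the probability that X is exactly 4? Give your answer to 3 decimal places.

Conditional on each component, P(X = 4): I: 0.246763; II: 0.00637229; III: 0.0180478.
By total probability, P(X = 4) = 0.28·0.246763 + 0.26·0.00637229 + 0.46·0.0180478 = 0.0790525.

0.079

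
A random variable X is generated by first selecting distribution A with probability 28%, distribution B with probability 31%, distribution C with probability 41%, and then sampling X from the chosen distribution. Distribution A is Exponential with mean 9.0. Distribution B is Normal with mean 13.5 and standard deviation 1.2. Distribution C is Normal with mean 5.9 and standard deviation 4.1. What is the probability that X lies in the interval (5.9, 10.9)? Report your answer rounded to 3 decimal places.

0.226

Conditional on each component, P(5.9 < X < 10.9): A: 0.221287; B: 0.0151301; C: 0.388675.
By total probability, P(5.9 < X < 10.9) = 0.28·0.221287 + 0.31·0.0151301 + 0.41·0.388675 = 0.226008.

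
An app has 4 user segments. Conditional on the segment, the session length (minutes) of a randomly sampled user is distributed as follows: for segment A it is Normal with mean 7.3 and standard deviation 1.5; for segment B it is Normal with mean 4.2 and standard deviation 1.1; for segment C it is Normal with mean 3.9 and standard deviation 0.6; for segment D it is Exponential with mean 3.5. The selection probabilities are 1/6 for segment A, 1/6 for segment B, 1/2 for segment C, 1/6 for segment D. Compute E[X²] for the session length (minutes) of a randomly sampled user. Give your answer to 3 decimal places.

24.267

For each component E[X²] = Var + (mean)², giving A: 55.54; B: 18.85; C: 15.57; D: 24.5.
Overall E[X²] = 0.166667·55.54 + 0.166667·18.85 + 0.5·15.57 + 0.166667·24.5 = 24.2667.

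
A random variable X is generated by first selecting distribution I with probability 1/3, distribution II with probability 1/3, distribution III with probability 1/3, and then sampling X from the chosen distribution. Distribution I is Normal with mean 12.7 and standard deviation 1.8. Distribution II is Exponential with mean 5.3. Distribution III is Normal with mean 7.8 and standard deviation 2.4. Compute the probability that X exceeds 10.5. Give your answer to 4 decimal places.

0.3858

Conditional on each component, P(X > 10.5): I: 0.889188; II: 0.137913; III: 0.130295.
By total probability, P(X > 10.5) = 0.333333·0.889188 + 0.333333·0.137913 + 0.333333·0.130295 = 0.385799.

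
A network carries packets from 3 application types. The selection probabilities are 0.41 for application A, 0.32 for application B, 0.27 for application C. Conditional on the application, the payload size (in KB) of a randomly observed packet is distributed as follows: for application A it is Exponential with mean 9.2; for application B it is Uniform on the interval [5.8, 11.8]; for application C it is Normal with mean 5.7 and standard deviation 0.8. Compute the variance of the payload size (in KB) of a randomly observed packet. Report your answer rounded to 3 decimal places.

Per component, A: μ=9.2, E[X²]=169.28; B: μ=8.8, E[X²]=80.44; C: μ=5.7, E[X²]=33.13.
E[X] = 0.41·9.2 + 0.32·8.8 + 0.27·5.7 = 8.127.
E[X²] = 0.41·169.28 + 0.32·80.44 + 0.27·33.13 = 104.091.
Var(X) = E[X²] − (E[X])² = 104.091 − 66.0481 = 38.0426.

38.043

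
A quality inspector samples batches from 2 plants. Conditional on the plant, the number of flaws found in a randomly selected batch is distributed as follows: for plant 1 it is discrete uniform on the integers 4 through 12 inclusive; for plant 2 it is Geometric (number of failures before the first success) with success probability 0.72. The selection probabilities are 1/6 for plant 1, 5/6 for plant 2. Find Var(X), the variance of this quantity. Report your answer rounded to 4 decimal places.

9.6069

Per component, 1: μ=8, E[X²]=70.6667; 2: μ=0.388889, E[X²]=0.691358.
E[X] = 0.166667·8 + 0.833333·0.388889 = 1.65741.
E[X²] = 0.166667·70.6667 + 0.833333·0.691358 = 12.3539.
Var(X) = E[X²] − (E[X])² = 12.3539 − 2.747 = 9.60691.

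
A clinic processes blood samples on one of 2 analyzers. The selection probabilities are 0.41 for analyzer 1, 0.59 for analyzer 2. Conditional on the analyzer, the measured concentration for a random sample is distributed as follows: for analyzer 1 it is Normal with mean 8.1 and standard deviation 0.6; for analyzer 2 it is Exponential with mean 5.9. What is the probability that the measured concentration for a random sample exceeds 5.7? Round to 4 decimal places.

0.6345

Conditional on each analyzer, P(X > 5.7): 1: 0.999968; 2: 0.380564.
By total probability, P(X > 5.7) = 0.41·0.999968 + 0.59·0.380564 = 0.63452.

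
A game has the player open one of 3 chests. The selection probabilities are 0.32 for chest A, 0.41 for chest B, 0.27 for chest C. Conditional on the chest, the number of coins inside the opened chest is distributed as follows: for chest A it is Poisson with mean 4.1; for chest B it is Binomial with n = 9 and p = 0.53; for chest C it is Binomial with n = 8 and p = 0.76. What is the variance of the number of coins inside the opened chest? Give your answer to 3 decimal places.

3.213

Per component, A: μ=4.1, E[X²]=20.91; B: μ=4.77, E[X²]=24.9948; C: μ=6.08, E[X²]=38.4256.
E[X] = 0.32·4.1 + 0.41·4.77 + 0.27·6.08 = 4.9093.
E[X²] = 0.32·20.91 + 0.41·24.9948 + 0.27·38.4256 = 27.314.
Var(X) = E[X²] − (E[X])² = 27.314 − 24.1012 = 3.21275.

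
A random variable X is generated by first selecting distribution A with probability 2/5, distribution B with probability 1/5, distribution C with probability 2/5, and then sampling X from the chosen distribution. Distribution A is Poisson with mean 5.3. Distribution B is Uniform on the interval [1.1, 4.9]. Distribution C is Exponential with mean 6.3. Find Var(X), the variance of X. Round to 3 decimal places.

19.691

Per component, A: μ=5.3, E[X²]=33.39; B: μ=3, E[X²]=10.2033; C: μ=6.3, E[X²]=79.38.
E[X] = 0.4·5.3 + 0.2·3 + 0.4·6.3 = 5.24.
E[X²] = 0.4·33.39 + 0.2·10.2033 + 0.4·79.38 = 47.1487.
Var(X) = E[X²] − (E[X])² = 47.1487 − 27.4576 = 19.6911.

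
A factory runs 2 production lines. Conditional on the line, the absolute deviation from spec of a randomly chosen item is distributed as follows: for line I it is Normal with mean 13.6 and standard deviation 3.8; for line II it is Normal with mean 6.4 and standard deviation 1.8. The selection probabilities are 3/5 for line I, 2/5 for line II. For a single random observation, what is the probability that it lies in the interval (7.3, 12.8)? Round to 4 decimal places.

Conditional on each line, P(7.3 < X < 12.8): I: 0.367959; II: 0.308349.
By total probability, P(7.3 < X < 12.8) = 0.6·0.367959 + 0.4·0.308349 = 0.344115.

0.3441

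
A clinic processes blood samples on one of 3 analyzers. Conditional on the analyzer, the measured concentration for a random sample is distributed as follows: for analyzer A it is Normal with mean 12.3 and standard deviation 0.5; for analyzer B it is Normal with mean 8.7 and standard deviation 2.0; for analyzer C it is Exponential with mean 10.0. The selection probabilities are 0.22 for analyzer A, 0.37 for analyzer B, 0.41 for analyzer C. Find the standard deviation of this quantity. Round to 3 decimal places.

6.658

Per component, A: μ=12.3, E[X²]=151.54; B: μ=8.7, E[X²]=79.69; C: μ=10, E[X²]=200.
E[X] = 0.22·12.3 + 0.37·8.7 + 0.41·10 = 10.025.
E[X²] = 0.22·151.54 + 0.37·79.69 + 0.41·200 = 144.824.
Var(X) = E[X²] − (E[X])² = 144.824 − 100.501 = 44.3235.
SD(X) = √44.3235 = 6.65759.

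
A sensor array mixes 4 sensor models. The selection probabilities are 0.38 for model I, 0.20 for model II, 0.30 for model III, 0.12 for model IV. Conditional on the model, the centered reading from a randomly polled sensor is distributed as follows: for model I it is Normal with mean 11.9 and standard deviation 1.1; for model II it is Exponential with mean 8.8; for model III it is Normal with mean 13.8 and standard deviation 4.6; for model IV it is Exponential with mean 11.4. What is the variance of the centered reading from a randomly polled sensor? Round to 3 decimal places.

Per component, I: μ=11.9, E[X²]=142.82; II: μ=8.8, E[X²]=154.88; III: μ=13.8, E[X²]=211.6; IV: μ=11.4, E[X²]=259.92.
E[X] = 0.38·11.9 + 0.2·8.8 + 0.3·13.8 + 0.12·11.4 = 11.79.
E[X²] = 0.38·142.82 + 0.2·154.88 + 0.3·211.6 + 0.12·259.92 = 179.918.
Var(X) = E[X²] − (E[X])² = 179.918 − 139.004 = 40.9139.

40.914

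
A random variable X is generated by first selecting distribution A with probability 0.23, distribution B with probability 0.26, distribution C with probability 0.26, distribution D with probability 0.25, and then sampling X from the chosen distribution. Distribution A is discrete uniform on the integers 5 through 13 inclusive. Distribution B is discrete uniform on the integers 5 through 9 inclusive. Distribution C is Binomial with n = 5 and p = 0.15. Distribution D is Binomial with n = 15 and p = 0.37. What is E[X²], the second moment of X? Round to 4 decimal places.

For each component E[X²] = Var + (mean)², giving A: 87.6667; B: 51; C: 1.2; D: 34.299.
Overall E[X²] = 0.23·87.6667 + 0.26·51 + 0.26·1.2 + 0.25·34.299 = 42.3101.

42.3101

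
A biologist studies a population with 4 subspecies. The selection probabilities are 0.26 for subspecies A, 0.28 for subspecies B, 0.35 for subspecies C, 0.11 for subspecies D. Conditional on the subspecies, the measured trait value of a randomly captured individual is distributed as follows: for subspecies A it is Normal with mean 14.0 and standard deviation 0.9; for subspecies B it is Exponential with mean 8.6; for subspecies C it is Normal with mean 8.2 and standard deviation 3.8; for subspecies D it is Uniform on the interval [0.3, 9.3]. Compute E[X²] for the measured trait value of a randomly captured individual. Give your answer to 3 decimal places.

124.453

For each component E[X²] = Var + (mean)², giving A: 196.81; B: 147.92; C: 81.68; D: 29.79.
Overall E[X²] = 0.26·196.81 + 0.28·147.92 + 0.35·81.68 + 0.11·29.79 = 124.453.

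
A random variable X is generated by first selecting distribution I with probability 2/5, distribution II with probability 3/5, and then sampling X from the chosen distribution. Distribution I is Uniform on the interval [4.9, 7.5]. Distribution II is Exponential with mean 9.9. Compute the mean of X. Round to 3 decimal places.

8.420

Component means — I: 6.2; II: 9.9.
E[X] = 0.4·6.2 + 0.6·9.9 = 8.42.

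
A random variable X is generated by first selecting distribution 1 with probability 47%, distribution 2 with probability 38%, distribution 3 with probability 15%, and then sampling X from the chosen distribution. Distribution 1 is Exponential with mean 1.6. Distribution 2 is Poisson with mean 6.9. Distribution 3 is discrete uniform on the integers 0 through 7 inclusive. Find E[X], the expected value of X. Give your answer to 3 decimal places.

Component means — 1: 1.6; 2: 6.9; 3: 3.5.
E[X] = 0.47·1.6 + 0.38·6.9 + 0.15·3.5 = 3.899.

3.899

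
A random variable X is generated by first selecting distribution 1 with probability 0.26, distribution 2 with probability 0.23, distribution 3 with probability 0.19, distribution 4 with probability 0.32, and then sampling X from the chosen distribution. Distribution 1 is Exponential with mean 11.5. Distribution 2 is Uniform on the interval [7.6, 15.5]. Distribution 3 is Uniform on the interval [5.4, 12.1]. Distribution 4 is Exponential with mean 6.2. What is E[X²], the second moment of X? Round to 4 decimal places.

140.5080

For each component E[X²] = Var + (mean)², giving 1: 264.5; 2: 138.603; 3: 80.3033; 4: 76.88.
Overall E[X²] = 0.26·264.5 + 0.23·138.603 + 0.19·80.3033 + 0.32·76.88 = 140.508.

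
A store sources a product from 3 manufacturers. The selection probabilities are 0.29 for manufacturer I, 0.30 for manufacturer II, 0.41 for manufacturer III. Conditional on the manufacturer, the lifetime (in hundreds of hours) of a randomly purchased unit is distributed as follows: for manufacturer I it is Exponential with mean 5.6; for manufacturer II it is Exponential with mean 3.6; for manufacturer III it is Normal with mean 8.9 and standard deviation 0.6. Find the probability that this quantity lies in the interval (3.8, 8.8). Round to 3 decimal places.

0.343

Conditional on each manufacturer, P(3.8 < X < 8.8): I: 0.299593; II: 0.261225; III: 0.433816.
By total probability, P(3.8 < X < 8.8) = 0.29·0.299593 + 0.3·0.261225 + 0.41·0.433816 = 0.343114.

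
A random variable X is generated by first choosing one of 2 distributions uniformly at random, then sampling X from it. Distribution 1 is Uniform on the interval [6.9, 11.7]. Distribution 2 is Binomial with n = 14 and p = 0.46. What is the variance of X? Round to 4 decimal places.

Per component, 1: μ=9.3, E[X²]=88.41; 2: μ=6.44, E[X²]=44.9512.
E[X] = 0.5·9.3 + 0.5·6.44 = 7.87.
E[X²] = 0.5·88.41 + 0.5·44.9512 = 66.6806.
Var(X) = E[X²] − (E[X])² = 66.6806 − 61.9369 = 4.7437.

4.7437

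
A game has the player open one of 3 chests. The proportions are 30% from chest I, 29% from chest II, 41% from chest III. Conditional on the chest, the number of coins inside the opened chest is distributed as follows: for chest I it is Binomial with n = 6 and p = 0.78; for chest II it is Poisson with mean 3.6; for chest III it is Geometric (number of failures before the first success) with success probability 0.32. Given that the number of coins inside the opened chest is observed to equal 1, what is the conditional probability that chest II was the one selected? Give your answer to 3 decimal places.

0.241

Likelihoods P(X=1 | ·): I: 0.0024119; II: 0.0983654; III: 0.2176.
Posterior ∝ prior × likelihood. Numerator for II: 0.29·0.0983654 = 0.028526.
Normalizing constant: 0.3·0.0024119 + 0.29·0.0983654 + 0.41·0.2176 = 0.118466.
P(II | observation) = 0.028526 / 0.118466 = 0.240795.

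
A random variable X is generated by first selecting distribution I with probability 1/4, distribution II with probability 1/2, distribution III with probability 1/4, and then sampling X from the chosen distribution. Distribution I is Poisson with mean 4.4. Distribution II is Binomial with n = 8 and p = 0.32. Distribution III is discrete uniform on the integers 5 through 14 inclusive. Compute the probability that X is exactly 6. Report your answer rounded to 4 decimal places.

Conditional on each component, P(X = 6): I: 0.123734; II: 0.013902; III: 0.1.
By total probability, P(X = 6) = 0.25·0.123734 + 0.5·0.013902 + 0.25·0.1 = 0.0628844.

0.0629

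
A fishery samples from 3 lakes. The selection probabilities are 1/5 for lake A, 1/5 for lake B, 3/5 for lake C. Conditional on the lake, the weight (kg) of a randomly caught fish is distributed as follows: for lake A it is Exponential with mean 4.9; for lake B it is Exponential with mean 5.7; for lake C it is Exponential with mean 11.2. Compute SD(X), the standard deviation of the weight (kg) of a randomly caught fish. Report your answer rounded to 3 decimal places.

9.746

Per component, A: μ=4.9, E[X²]=48.02; B: μ=5.7, E[X²]=64.98; C: μ=11.2, E[X²]=250.88.
E[X] = 0.2·4.9 + 0.2·5.7 + 0.6·11.2 = 8.84.
E[X²] = 0.2·48.02 + 0.2·64.98 + 0.6·250.88 = 173.128.
Var(X) = E[X²] − (E[X])² = 173.128 − 78.1456 = 94.9824.
SD(X) = √94.9824 = 9.74589.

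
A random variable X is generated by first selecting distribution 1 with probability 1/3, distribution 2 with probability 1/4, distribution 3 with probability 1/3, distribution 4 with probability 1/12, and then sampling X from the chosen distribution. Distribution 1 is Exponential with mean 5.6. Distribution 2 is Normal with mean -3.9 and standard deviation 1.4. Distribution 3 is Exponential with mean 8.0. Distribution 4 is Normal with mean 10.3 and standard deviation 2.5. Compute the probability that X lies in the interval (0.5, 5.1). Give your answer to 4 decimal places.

0.3095

Conditional on each component, P(0.5 < X < 5.1): 1: 0.512347; 2: 0.000836537; 3: 0.410801; 4: 0.0187185.
By total probability, P(0.5 < X < 5.1) = 0.333333·0.512347 + 0.25·0.000836537 + 0.333333·0.410801 + 0.0833333·0.0187185 = 0.309485.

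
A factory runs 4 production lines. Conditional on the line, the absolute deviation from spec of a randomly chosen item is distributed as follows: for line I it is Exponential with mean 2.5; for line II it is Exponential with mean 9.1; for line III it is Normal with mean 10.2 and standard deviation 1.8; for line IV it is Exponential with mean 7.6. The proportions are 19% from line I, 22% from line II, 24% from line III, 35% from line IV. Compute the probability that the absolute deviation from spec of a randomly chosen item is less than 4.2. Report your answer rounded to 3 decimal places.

0.385

Conditional on each line, P(X < 4.2): I: 0.813626; II: 0.369687; III: 0.00042906; IV: 0.424566.
By total probability, P(X < 4.2) = 0.19·0.813626 + 0.22·0.369687 + 0.24·0.00042906 + 0.35·0.424566 = 0.384621.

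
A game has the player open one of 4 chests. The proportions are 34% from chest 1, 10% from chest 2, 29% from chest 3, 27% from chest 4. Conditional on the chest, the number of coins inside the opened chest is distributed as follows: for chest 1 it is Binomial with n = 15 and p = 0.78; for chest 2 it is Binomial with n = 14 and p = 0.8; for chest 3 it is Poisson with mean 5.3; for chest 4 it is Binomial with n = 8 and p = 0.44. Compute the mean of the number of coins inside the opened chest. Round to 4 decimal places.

7.5854

Component means — 1: 11.7; 2: 11.2; 3: 5.3; 4: 3.52.
E[X] = 0.34·11.7 + 0.1·11.2 + 0.29·5.3 + 0.27·3.52 = 7.5854.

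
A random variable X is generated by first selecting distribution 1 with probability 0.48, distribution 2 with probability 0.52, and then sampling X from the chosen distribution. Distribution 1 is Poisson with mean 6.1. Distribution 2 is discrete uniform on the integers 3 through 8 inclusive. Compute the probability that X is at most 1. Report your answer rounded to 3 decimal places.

0.008

Conditional on each component, P(X ≤ 1): 1: 0.0159244; 2: 0.
By total probability, P(X ≤ 1) = 0.48·0.0159244 + 0.52·0 = 0.00764369.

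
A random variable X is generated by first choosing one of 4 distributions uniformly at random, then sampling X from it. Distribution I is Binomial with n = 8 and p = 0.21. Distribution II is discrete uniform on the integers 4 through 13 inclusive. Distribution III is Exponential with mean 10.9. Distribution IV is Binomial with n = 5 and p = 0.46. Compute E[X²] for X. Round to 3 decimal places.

82.200

For each component E[X²] = Var + (mean)², giving I: 4.1496; II: 80.5; III: 237.62; IV: 6.532.
Overall E[X²] = 0.25·4.1496 + 0.25·80.5 + 0.25·237.62 + 0.25·6.532 = 82.2004.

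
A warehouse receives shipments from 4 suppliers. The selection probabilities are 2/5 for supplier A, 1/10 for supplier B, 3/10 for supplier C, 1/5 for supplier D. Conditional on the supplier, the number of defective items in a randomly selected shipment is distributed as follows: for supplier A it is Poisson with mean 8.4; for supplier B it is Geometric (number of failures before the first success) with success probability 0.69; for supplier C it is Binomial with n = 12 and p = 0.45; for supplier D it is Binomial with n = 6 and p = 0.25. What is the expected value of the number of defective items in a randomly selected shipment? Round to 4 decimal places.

Component means — A: 8.4; B: 0.449275; C: 5.4; D: 1.5.
E[X] = 0.4·8.4 + 0.1·0.449275 + 0.3·5.4 + 0.2·1.5 = 5.32493.

5.3249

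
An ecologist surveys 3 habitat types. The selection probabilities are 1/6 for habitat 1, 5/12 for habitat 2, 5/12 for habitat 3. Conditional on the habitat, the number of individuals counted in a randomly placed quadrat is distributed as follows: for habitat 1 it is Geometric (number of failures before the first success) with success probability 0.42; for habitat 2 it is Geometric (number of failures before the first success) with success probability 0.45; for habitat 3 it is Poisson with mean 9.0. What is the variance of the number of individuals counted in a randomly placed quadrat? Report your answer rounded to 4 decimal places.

Per component, 1: μ=1.38095, E[X²]=5.19501; 2: μ=1.22222, E[X²]=4.20988; 3: μ=9, E[X²]=90.
E[X] = 0.166667·1.38095 + 0.416667·1.22222 + 0.416667·9 = 4.48942.
E[X²] = 0.166667·5.19501 + 0.416667·4.20988 + 0.416667·90 = 40.12.
Var(X) = E[X²] − (E[X])² = 40.12 − 20.1549 = 19.9651.

19.9651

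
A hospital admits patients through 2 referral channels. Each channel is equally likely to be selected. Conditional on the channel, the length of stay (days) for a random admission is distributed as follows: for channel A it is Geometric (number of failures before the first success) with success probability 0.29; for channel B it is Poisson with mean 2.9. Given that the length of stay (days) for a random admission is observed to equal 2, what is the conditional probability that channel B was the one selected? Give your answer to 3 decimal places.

Likelihoods P(X=2 | ·): A: 0.146189; B: 0.231373.
Posterior ∝ prior × likelihood. Numerator for B: 0.5·0.231373 = 0.115686.
Normalizing constant: 0.5·0.146189 + 0.5·0.231373 = 0.188781.
P(B | observation) = 0.115686 / 0.188781 = 0.612808.

0.613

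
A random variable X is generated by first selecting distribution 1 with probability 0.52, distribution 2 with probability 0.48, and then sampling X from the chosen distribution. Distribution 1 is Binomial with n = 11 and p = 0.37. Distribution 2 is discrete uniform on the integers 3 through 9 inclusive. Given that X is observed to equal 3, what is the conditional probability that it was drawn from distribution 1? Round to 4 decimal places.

0.6113

Likelihoods P(X=3 | ·): 1: 0.207402; 2: 0.142857.
Posterior ∝ prior × likelihood. Numerator for 1: 0.52·0.207402 = 0.107849.
Normalizing constant: 0.52·0.207402 + 0.48·0.142857 = 0.176421.
P(1 | observation) = 0.107849 / 0.176421 = 0.611318.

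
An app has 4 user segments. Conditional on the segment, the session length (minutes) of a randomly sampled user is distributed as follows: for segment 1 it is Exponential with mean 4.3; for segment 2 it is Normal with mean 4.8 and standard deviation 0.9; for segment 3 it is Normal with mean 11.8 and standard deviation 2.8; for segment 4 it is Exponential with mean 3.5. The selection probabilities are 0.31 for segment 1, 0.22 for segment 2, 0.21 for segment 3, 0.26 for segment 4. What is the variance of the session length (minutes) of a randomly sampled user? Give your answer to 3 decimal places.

Per component, 1: μ=4.3, E[X²]=36.98; 2: μ=4.8, E[X²]=23.85; 3: μ=11.8, E[X²]=147.08; 4: μ=3.5, E[X²]=24.5.
E[X] = 0.31·4.3 + 0.22·4.8 + 0.21·11.8 + 0.26·3.5 = 5.777.
E[X²] = 0.31·36.98 + 0.22·23.85 + 0.21·147.08 + 0.26·24.5 = 53.9676.
Var(X) = E[X²] − (E[X])² = 53.9676 − 33.3737 = 20.5939.

20.594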